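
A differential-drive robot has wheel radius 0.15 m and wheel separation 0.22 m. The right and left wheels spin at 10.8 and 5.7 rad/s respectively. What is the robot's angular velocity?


vR = r*wR = 0.15*10.8 = 1.62 m/s
vL = r*wL = 0.15*5.7 = 0.855 m/s
v = (vR+vL)/2 = 1.2375 m/s
omega = (vR-vL)/L = 3.4773 rad/s
angular velocity = 3.4773 rad/s


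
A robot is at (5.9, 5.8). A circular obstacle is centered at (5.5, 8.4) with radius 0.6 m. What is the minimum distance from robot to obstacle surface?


center_dist = sqrt((5.9-5.5)^2 + (5.8-8.4)^2)
= sqrt(0.16 + 6.76)
= 2.6306
min_dist = center_dist - radius = 2.6306 - 0.6 = 2.0306 m


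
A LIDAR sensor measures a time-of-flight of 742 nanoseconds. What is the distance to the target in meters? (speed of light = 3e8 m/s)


tof = 742 ns = 7.42e-07 s
dist = c * tof / 2
= 3e8 * 7.42e-07 / 2
= 111.3 m


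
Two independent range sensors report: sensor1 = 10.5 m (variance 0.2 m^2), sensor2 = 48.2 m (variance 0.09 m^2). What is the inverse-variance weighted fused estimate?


w1 = (1/var1) / (1/var1 + 1/var2)
   = 5.0 / (5.0 + 11.1111) = 0.3103
w2 = 1 - w1 = 0.6897
fused = w1*s1 + w2*s2 = 3.2586 + 33.2414
= 36.5 m


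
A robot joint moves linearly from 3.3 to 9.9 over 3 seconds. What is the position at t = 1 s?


s = t/T = 1/3 = 0.3333
p(t) = p0 + (pf-p0)*s
= 3.3 + (9.9 - 3.3) * 0.3333
= 5.5


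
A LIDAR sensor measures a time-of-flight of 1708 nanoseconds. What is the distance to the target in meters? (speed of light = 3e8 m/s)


tof = 1708 ns = 1.708e-06 s
dist = c * tof / 2
= 3e8 * 1.708e-06 / 2
= 256.2 m


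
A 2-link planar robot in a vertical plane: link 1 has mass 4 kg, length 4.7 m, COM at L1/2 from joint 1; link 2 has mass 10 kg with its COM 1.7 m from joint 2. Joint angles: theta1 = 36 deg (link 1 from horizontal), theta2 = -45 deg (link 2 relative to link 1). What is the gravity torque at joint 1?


Horizontal distance from joint 1 to link-1 COM:
  x_c1 = (L1/2)*cos(t1) = 2.35 * 0.809 = 1.9012 m
Horizontal distance from joint 1 to link-2 COM:
  x_c2 = L1*cos(t1) + Lc2*cos(t1+t2)
       = 4.7*0.809 + 1.7*0.9877 = 5.4815 m
tau1 = m1*g*x_c1 + m2*g*x_c2
     = 4*9.81*1.9012 + 10*9.81*5.4815
     = 74.6027 + 537.7303
     = 612.3329 Nm


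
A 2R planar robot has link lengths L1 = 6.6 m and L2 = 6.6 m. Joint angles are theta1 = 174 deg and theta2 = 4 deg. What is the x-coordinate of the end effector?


Convert angles to radians: theta1 = 3.0369, theta2 = 0.0698
x = L1*cos(theta1) + L2*cos(theta1+theta2)
x = -6.5638 + -6.596
x = -13.1598


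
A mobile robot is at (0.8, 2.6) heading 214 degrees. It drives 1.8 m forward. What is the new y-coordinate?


y_new = y0 + d*sin(theta)
= 2.6 + 1.8*sin(214)
= 2.6 + -1.0065
= 1.5935


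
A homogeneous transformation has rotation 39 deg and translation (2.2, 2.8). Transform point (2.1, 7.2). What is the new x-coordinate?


x' = cos(theta)*px - sin(theta)*py + tx
= 0.7771*2.1 - 0.6293*7.2 + 2.2
= -0.6991


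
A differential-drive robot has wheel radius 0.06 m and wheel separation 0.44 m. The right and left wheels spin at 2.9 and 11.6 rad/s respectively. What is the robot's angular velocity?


vR = r*wR = 0.06*2.9 = 0.174 m/s
vL = r*wL = 0.06*11.6 = 0.696 m/s
v = (vR+vL)/2 = 0.435 m/s
omega = (vR-vL)/L = -1.1864 rad/s
angular velocity = -1.1864 rad/s


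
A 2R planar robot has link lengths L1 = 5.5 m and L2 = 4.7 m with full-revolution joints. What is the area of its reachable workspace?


r_max = L1 + L2 = 10.2 m
r_min = |L1 - L2| = 0.8 m
Area = pi*(r_max^2 - r_min^2)
= pi*(104.04 - 0.64)
= pi * 103.4
= 324.8407 m^2


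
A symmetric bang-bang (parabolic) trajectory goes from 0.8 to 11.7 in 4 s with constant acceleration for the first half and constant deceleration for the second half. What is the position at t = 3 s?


Symmetric rest-to-rest: each phase covers (pf-p0)/2 in time T/2. 0.5*a*(T/2)^2 = (pf-p0)/2 => a = 4*(pf-p0)/T^2
a = 4*(11.7-0.8)/4^2 = 2.725
t = 3 is in the deceleration phase (t > T/2).
p = pf - 0.5*a*(T-t)^2 = 11.7 - 0.5*2.725*1^2
= 10.3375


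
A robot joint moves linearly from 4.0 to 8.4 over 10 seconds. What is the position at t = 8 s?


s = t/T = 8/10 = 0.8
p(t) = p0 + (pf-p0)*s
= 4.0 + (8.4 - 4.0) * 0.8
= 7.52


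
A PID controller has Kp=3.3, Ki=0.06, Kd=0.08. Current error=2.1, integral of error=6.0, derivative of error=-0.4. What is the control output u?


u = Kp*e + Ki*int(e) + Kd*de/dt
= 3.3*2.1 + 0.06*6.0 + 0.08*(-0.4)
= 6.93 + 0.36 + -0.032
= 7.258


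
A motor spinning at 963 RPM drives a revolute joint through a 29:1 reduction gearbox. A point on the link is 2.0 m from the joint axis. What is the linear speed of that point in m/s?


omega_motor = 963 * 2*pi/60 = 100.8451 rad/s
omega_joint = omega_motor / 29 = 3.4774 rad/s
v = omega_joint * r = 3.4774 * 2.0
= 6.9548 m/s


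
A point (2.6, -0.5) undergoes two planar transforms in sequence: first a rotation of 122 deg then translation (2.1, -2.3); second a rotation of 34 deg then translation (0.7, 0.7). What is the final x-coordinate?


After transform 1:
x1 = cos(122)*2.6 - sin(122)*-0.5 + 2.1 = 1.1462
y1 = sin(122)*2.6 + cos(122)*-0.5 + -2.3 = 0.1699
After transform 2:
x2 = cos(34)*1.1462 - sin(34)*0.1699 + 0.7
= 1.5553


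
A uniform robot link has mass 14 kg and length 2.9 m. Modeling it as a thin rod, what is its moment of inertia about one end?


I = (1/3) * m * L^2
= (1/3) * 14 * 2.9^2
= 0.333333 * 14 * 8.41
= 39.2467 kg*m^2


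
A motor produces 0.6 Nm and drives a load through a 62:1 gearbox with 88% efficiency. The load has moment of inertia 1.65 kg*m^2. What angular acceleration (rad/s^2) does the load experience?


tau_out = tau_motor * N * eta
= 0.6 * 62 * 0.88 = 32.736 Nm
alpha = tau_out / I = 32.736 / 1.65
= 19.84 rad/s^2


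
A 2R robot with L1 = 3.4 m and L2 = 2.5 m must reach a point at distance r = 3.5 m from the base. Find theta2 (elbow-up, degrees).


cos(theta2) = (r^2 - L1^2 - L2^2) / (2*L1*L2)
cos(theta2) = (12.25 - 11.56 - 6.25) / 17.0
cos(theta2) = -0.327059
theta2 = 109.0904 degrees


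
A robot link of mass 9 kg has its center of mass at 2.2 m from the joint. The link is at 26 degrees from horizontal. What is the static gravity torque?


tau = m*g*L*cos(angle)
= 9 * 9.81 * 2.2 * cos(26 deg)
= 9 * 9.81 * 2.2 * 0.8988
= 174.58 Nm


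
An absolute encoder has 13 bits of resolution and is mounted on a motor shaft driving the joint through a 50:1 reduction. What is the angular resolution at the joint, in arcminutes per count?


counts = 2^13 = 8192
effective counts at joint = 8192 * 50 = 409600
resolution = 360*60 / 409600
= 0.0527 arcmin/count


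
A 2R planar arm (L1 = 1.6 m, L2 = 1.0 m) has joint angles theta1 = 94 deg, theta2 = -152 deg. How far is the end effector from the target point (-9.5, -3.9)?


End effector via forward kinematics:
x = L1*cos(t1) + L2*cos(t1+t2) = 0.4183
y = L1*sin(t1) + L2*sin(t1+t2) = 0.7481
Distance to target:
d = sqrt((-9.5 - 0.4183)^2 + (-3.9 - 0.7481)^2)
= sqrt(98.3729 + 21.6044)
= 10.9534 m


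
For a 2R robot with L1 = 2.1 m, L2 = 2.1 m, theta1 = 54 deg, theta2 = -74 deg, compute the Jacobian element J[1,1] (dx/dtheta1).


J[1,1] = -L1*sin(t1) - L2*sin(t1+t2)
= -2.1*sin(54) - 2.1*sin(-20)
= -0.9807


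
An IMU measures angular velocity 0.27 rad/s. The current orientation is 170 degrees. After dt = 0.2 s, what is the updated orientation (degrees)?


delta_theta = w * dt = 0.27 * 0.2 = 0.054 rad
= 3.094 deg
theta_new = 170 + 3.094 = 173.094 deg


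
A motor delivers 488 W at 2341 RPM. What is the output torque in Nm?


omega = 2341 * 2*pi/60 = 245.1489 rad/s
tau = P / omega = 488 / 245.1489
= 1.9906 Nm


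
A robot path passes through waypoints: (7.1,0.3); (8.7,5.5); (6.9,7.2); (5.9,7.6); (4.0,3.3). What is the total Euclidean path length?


Segment lengths:
  seg1 = sqrt((1.6)^2 + (5.2)^2) = 5.4406
  seg2 = sqrt((-1.8)^2 + (1.7)^2) = 2.4759
  seg3 = sqrt((-1.0)^2 + (0.4)^2) = 1.077
  seg4 = sqrt((-1.9)^2 + (-4.3)^2) = 4.7011
Total = 13.6946


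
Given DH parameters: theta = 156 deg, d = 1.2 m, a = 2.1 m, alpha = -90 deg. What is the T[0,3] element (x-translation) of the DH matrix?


T[0,3] = a * cos(theta)
= 2.1 * cos(156 deg)
= 2.1 * -0.9135
= -1.9184


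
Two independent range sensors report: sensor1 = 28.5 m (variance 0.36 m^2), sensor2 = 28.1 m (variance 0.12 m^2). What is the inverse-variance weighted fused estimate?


w1 = (1/var1) / (1/var1 + 1/var2)
   = 2.7778 / (2.7778 + 8.3333) = 0.25
w2 = 1 - w1 = 0.75
fused = w1*s1 + w2*s2 = 7.125 + 21.075
= 28.2 m


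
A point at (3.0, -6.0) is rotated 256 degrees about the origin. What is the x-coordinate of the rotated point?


x' = x*cos(theta) - y*sin(theta)
cos(256 deg) = -0.2419, sin(256 deg) = -0.9703
x' = 3.0 * -0.2419 - -6.0 * -0.9703
= -0.7258 - 5.8218
= -6.5475


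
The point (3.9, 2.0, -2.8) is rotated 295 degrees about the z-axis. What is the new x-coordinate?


Rotation about z-axis: x' = x*cos(theta) - y*sin(theta)
= 3.9 * 0.4226 - 2.0 * -0.9063
= 3.4608


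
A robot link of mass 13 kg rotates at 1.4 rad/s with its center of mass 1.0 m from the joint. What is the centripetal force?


F = m * omega^2 * r
= 13 * 1.4^2 * 1.0
= 13 * 1.96 * 1.0
= 25.48 N


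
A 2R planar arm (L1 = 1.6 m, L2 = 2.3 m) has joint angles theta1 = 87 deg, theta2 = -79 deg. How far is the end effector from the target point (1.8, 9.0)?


End effector via forward kinematics:
x = L1*cos(t1) + L2*cos(t1+t2) = 2.3614
y = L1*sin(t1) + L2*sin(t1+t2) = 1.9179
Distance to target:
d = sqrt((1.8 - 2.3614)^2 + (9.0 - 1.9179)^2)
= sqrt(0.3151 + 50.1561)
= 7.1043 m


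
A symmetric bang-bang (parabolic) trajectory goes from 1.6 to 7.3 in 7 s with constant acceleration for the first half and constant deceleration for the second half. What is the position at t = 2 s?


Symmetric rest-to-rest: each phase covers (pf-p0)/2 in time T/2. 0.5*a*(T/2)^2 = (pf-p0)/2 => a = 4*(pf-p0)/T^2
a = 4*(7.3-1.6)/7^2 = 0.4653
t = 2 is in the acceleration phase (t <= T/2).
p = p0 + 0.5*a*t^2 = 1.6 + 0.5*0.4653*2^2
= 2.5306


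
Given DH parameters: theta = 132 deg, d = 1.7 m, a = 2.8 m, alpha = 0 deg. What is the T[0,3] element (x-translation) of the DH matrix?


T[0,3] = a * cos(theta)
= 2.8 * cos(132 deg)
= 2.8 * -0.6691
= -1.8736


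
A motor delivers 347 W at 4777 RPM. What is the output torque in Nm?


omega = 4777 * 2*pi/60 = 500.2463 rad/s
tau = P / omega = 347 / 500.2463
= 0.6937 Nm


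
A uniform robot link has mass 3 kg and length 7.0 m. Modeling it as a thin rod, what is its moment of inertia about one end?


I = (1/3) * m * L^2
= (1/3) * 3 * 7.0^2
= 0.333333 * 3 * 49.0
= 49.0 kg*m^2


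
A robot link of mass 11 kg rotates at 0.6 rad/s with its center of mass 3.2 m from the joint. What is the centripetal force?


F = m * omega^2 * r
= 11 * 0.6^2 * 3.2
= 11 * 0.36 * 3.2
= 12.672 N


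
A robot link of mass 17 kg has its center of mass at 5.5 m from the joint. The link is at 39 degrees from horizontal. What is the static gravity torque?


tau = m*g*L*cos(angle)
= 17 * 9.81 * 5.5 * cos(39 deg)
= 17 * 9.81 * 5.5 * 0.7771
= 712.8255 Nm


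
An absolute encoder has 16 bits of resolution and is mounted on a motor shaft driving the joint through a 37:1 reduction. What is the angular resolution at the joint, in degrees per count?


counts = 2^16 = 65536
effective counts at joint = 65536 * 37 = 2424832
resolution = 360 / 2424832
= 1.4846e-04 deg/count


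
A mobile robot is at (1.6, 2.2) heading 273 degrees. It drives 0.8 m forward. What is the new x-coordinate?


x_new = x0 + d*cos(theta)
= 1.6 + 0.8*cos(273)
= 1.6 + 0.0419
= 1.6419


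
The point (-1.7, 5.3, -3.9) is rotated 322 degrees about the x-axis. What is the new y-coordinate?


Rotation about x-axis: y' = y*cos(theta) - z*sin(theta)
= 5.3 * 0.788 - -3.9 * -0.6157
= 1.7754


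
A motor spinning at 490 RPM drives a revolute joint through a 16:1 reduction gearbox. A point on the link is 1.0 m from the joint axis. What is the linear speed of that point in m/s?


omega_motor = 490 * 2*pi/60 = 51.3127 rad/s
omega_joint = omega_motor / 16 = 3.207 rad/s
v = omega_joint * r = 3.207 * 1.0
= 3.207 m/s


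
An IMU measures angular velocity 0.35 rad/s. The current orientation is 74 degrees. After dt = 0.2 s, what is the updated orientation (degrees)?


delta_theta = w * dt = 0.35 * 0.2 = 0.07 rad
= 4.0107 deg
theta_new = 74 + 4.0107 = 78.0107 deg


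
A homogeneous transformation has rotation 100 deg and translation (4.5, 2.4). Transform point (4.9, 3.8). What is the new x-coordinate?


x' = cos(theta)*px - sin(theta)*py + tx
= -0.1736*4.9 - 0.9848*3.8 + 4.5
= -0.0931


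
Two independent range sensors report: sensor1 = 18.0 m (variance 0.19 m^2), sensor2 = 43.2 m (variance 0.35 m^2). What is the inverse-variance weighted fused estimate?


w1 = (1/var1) / (1/var1 + 1/var2)
   = 5.2632 / (5.2632 + 2.8571) = 0.6481
w2 = 1 - w1 = 0.3519
fused = w1*s1 + w2*s2 = 11.6667 + 15.2
= 26.8667 m


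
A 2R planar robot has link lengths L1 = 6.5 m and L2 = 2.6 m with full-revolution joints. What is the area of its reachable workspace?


r_max = L1 + L2 = 9.1 m
r_min = |L1 - L2| = 3.9 m
Area = pi*(r_max^2 - r_min^2)
= pi*(82.81 - 15.21)
= pi * 67.6
= 212.3717 m^2


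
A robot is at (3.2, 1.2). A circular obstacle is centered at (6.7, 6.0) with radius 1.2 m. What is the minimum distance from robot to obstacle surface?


center_dist = sqrt((3.2-6.7)^2 + (1.2-6.0)^2)
= sqrt(12.25 + 23.04)
= 5.9405
min_dist = center_dist - radius = 5.9405 - 1.2 = 4.7405 m


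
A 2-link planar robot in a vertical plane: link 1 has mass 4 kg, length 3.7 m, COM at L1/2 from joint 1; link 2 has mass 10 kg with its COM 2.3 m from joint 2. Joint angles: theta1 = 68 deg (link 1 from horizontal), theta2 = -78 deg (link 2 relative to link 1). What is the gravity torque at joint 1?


Horizontal distance from joint 1 to link-1 COM:
  x_c1 = (L1/2)*cos(t1) = 1.85 * 0.3746 = 0.693 m
Horizontal distance from joint 1 to link-2 COM:
  x_c2 = L1*cos(t1) + Lc2*cos(t1+t2)
       = 3.7*0.3746 + 2.3*0.9848 = 3.6511 m
tau1 = m1*g*x_c1 + m2*g*x_c2
     = 4*9.81*0.693 + 10*9.81*3.6511
     = 27.1942 + 358.1731
     = 385.3673 Nm


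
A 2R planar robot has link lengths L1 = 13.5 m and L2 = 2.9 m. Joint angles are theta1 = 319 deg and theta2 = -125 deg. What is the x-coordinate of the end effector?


Convert angles to radians: theta1 = 5.5676, theta2 = -2.1817
x = L1*cos(theta1) + L2*cos(theta1+theta2)
x = 10.1886 + -2.8139
x = 7.3747


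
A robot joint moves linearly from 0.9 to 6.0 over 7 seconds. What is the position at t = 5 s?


s = t/T = 5/7 = 0.7143
p(t) = p0 + (pf-p0)*s
= 0.9 + (6.0 - 0.9) * 0.7143
= 4.5429


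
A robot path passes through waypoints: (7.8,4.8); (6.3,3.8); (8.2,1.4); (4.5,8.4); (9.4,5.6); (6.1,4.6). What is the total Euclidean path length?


Segment lengths:
  seg1 = sqrt((-1.5)^2 + (-1.0)^2) = 1.8028
  seg2 = sqrt((1.9)^2 + (-2.4)^2) = 3.061
  seg3 = sqrt((-3.7)^2 + (7.0)^2) = 7.9177
  seg4 = sqrt((4.9)^2 + (-2.8)^2) = 5.6436
  seg5 = sqrt((-3.3)^2 + (-1.0)^2) = 3.4482
Total = 21.8733


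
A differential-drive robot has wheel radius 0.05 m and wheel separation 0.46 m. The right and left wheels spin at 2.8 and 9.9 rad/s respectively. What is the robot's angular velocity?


vR = r*wR = 0.05*2.8 = 0.14 m/s
vL = r*wL = 0.05*9.9 = 0.495 m/s
v = (vR+vL)/2 = 0.3175 m/s
omega = (vR-vL)/L = -0.7717 rad/s
angular velocity = -0.7717 rad/s


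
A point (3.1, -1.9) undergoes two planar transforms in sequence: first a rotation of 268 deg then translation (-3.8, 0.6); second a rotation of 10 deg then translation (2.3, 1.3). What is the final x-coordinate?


After transform 1:
x1 = cos(268)*3.1 - sin(268)*-1.9 + -3.8 = -5.807
y1 = sin(268)*3.1 + cos(268)*-1.9 + 0.6 = -2.4318
After transform 2:
x2 = cos(10)*-5.807 - sin(10)*-2.4318 + 2.3
= -2.9965


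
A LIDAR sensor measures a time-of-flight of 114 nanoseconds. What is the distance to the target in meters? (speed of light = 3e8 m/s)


tof = 114 ns = 1.14e-07 s
dist = c * tof / 2
= 3e8 * 1.14e-07 / 2
= 17.1 m


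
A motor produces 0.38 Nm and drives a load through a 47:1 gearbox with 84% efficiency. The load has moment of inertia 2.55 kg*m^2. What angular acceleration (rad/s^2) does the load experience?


tau_out = tau_motor * N * eta
= 0.38 * 47 * 0.84 = 15.0024 Nm
alpha = tau_out / I = 15.0024 / 2.55
= 5.8833 rad/s^2


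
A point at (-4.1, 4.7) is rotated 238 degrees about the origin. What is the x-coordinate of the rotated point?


x' = x*cos(theta) - y*sin(theta)
cos(238 deg) = -0.5299, sin(238 deg) = -0.848
x' = -4.1 * -0.5299 - 4.7 * -0.848
= 2.1727 - -3.9858
= 6.1585


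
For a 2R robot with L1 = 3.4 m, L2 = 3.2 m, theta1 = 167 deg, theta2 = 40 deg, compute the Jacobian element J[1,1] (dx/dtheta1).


J[1,1] = -L1*sin(t1) - L2*sin(t1+t2)
= -3.4*sin(167) - 3.2*sin(207)
= 0.6879


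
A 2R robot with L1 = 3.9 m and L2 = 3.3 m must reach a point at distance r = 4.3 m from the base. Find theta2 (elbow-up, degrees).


cos(theta2) = (r^2 - L1^2 - L2^2) / (2*L1*L2)
cos(theta2) = (18.49 - 15.21 - 10.89) / 25.74
cos(theta2) = -0.295649
theta2 = 107.1964 degrees


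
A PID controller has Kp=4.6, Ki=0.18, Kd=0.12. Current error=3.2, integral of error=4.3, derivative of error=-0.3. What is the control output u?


u = Kp*e + Ki*int(e) + Kd*de/dt
= 4.6*3.2 + 0.18*4.3 + 0.12*(-0.3)
= 14.72 + 0.774 + -0.036
= 15.458


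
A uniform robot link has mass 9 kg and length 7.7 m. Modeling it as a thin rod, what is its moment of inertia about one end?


I = (1/3) * m * L^2
= (1/3) * 9 * 7.7^2
= 0.333333 * 9 * 59.29
= 177.87 kg*m^2


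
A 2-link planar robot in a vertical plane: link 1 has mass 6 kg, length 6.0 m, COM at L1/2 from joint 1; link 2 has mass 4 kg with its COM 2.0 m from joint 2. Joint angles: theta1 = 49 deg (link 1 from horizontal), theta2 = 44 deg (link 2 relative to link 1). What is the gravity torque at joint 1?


Horizontal distance from joint 1 to link-1 COM:
  x_c1 = (L1/2)*cos(t1) = 3.0 * 0.6561 = 1.9682 m
Horizontal distance from joint 1 to link-2 COM:
  x_c2 = L1*cos(t1) + Lc2*cos(t1+t2)
       = 6.0*0.6561 + 2.0*-0.0523 = 3.8317 m
tau1 = m1*g*x_c1 + m2*g*x_c2
     = 6*9.81*1.9682 + 4*9.81*3.8317
     = 115.8469 + 150.3552
     = 266.2021 Nm


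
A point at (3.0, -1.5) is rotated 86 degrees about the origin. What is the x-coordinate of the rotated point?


x' = x*cos(theta) - y*sin(theta)
cos(86 deg) = 0.0698, sin(86 deg) = 0.9976
x' = 3.0 * 0.0698 - -1.5 * 0.9976
= 0.2093 - -1.4963
= 1.7056


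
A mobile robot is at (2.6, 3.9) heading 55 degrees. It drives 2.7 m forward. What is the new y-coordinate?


y_new = y0 + d*sin(theta)
= 3.9 + 2.7*sin(55)
= 3.9 + 2.2117
= 6.1117


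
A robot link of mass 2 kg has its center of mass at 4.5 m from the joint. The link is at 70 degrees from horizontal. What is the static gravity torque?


tau = m*g*L*cos(angle)
= 2 * 9.81 * 4.5 * cos(70 deg)
= 2 * 9.81 * 4.5 * 0.342
= 30.197 Nm


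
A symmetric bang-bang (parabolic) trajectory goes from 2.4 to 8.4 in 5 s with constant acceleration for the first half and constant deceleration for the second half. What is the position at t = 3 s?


Symmetric rest-to-rest: each phase covers (pf-p0)/2 in time T/2. 0.5*a*(T/2)^2 = (pf-p0)/2 => a = 4*(pf-p0)/T^2
a = 4*(8.4-2.4)/5^2 = 0.96
t = 3 is in the deceleration phase (t > T/2).
p = pf - 0.5*a*(T-t)^2 = 8.4 - 0.5*0.96*2^2
= 6.48


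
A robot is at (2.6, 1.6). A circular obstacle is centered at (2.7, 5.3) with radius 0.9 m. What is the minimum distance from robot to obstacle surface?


center_dist = sqrt((2.6-2.7)^2 + (1.6-5.3)^2)
= sqrt(0.01 + 13.69)
= 3.7014
min_dist = center_dist - radius = 3.7014 - 0.9 = 2.8014 m


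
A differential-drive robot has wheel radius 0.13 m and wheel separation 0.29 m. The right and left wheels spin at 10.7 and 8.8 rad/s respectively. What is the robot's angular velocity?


vR = r*wR = 0.13*10.7 = 1.391 m/s
vL = r*wL = 0.13*8.8 = 1.144 m/s
v = (vR+vL)/2 = 1.2675 m/s
omega = (vR-vL)/L = 0.8517 rad/s
angular velocity = 0.8517 rad/s


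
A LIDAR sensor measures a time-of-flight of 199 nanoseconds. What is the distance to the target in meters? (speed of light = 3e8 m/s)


tof = 199 ns = 1.99e-07 s
dist = c * tof / 2
= 3e8 * 1.99e-07 / 2
= 29.85 m


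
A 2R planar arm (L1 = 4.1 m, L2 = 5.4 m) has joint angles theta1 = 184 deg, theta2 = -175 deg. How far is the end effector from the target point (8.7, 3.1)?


End effector via forward kinematics:
x = L1*cos(t1) + L2*cos(t1+t2) = 1.2435
y = L1*sin(t1) + L2*sin(t1+t2) = 0.5587
Distance to target:
d = sqrt((8.7 - 1.2435)^2 + (3.1 - 0.5587)^2)
= sqrt(55.5993 + 6.458)
= 7.8776 m


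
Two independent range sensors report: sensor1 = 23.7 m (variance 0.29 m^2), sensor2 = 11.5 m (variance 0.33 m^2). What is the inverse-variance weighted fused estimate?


w1 = (1/var1) / (1/var1 + 1/var2)
   = 3.4483 / (3.4483 + 3.0303) = 0.5323
w2 = 1 - w1 = 0.4677
fused = w1*s1 + w2*s2 = 12.6145 + 5.379
= 17.9935 m


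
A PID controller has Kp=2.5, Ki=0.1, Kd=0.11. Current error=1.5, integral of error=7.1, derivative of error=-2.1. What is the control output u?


u = Kp*e + Ki*int(e) + Kd*de/dt
= 2.5*1.5 + 0.1*7.1 + 0.11*(-2.1)
= 3.75 + 0.71 + -0.231
= 4.229


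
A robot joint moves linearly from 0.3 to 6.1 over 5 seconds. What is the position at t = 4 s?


s = t/T = 4/5 = 0.8
p(t) = p0 + (pf-p0)*s
= 0.3 + (6.1 - 0.3) * 0.8
= 4.94


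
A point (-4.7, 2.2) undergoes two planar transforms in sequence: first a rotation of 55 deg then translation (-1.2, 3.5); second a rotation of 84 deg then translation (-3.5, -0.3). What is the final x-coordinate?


After transform 1:
x1 = cos(55)*-4.7 - sin(55)*2.2 + -1.2 = -5.6979
y1 = sin(55)*-4.7 + cos(55)*2.2 + 3.5 = 0.9119
After transform 2:
x2 = cos(84)*-5.6979 - sin(84)*0.9119 + -3.5
= -5.0025


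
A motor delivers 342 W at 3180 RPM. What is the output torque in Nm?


omega = 3180 * 2*pi/60 = 333.0088 rad/s
tau = P / omega = 342 / 333.0088
= 1.027 Nm


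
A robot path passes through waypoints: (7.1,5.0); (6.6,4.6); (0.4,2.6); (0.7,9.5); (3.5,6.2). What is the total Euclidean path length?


Segment lengths:
  seg1 = sqrt((-0.5)^2 + (-0.4)^2) = 0.6403
  seg2 = sqrt((-6.2)^2 + (-2.0)^2) = 6.5146
  seg3 = sqrt((0.3)^2 + (6.9)^2) = 6.9065
  seg4 = sqrt((2.8)^2 + (-3.3)^2) = 4.3278
Total = 18.3892


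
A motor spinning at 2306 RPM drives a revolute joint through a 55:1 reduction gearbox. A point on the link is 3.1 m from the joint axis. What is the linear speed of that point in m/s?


omega_motor = 2306 * 2*pi/60 = 241.4838 rad/s
omega_joint = omega_motor / 55 = 4.3906 rad/s
v = omega_joint * r = 4.3906 * 3.1
= 13.6109 m/s


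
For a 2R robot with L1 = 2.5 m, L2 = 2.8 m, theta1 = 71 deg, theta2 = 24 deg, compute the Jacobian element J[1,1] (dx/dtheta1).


J[1,1] = -L1*sin(t1) - L2*sin(t1+t2)
= -2.5*sin(71) - 2.8*sin(95)
= -5.1531


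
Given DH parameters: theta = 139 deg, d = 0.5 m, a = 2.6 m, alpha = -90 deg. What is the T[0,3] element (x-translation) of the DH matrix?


T[0,3] = a * cos(theta)
= 2.6 * cos(139 deg)
= 2.6 * -0.7547
= -1.9622


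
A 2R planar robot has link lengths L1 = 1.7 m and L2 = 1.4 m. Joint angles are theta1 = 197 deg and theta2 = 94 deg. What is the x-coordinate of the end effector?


Convert angles to radians: theta1 = 3.4383, theta2 = 1.6406
x = L1*cos(theta1) + L2*cos(theta1+theta2)
x = -1.6257 + 0.5017
x = -1.124


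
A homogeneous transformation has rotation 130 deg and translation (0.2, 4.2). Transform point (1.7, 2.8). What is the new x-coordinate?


x' = cos(theta)*px - sin(theta)*py + tx
= -0.6428*1.7 - 0.766*2.8 + 0.2
= -3.0377


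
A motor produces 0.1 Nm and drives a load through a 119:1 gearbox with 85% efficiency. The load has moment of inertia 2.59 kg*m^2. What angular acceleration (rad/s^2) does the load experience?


tau_out = tau_motor * N * eta
= 0.1 * 119 * 0.85 = 10.115 Nm
alpha = tau_out / I = 10.115 / 2.59
= 3.9054 rad/s^2


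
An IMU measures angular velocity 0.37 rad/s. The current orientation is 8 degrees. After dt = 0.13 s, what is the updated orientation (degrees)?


delta_theta = w * dt = 0.37 * 0.13 = 0.0481 rad
= 2.7559 deg
theta_new = 8 + 2.7559 = 10.7559 deg


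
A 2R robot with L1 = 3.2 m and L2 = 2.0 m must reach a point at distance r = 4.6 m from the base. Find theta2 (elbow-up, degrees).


cos(theta2) = (r^2 - L1^2 - L2^2) / (2*L1*L2)
cos(theta2) = (21.16 - 10.24 - 4.0) / 12.8
cos(theta2) = 0.540625
theta2 = 57.2738 degrees


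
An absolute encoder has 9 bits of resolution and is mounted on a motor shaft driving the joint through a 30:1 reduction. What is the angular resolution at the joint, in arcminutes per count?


counts = 2^9 = 512
effective counts at joint = 512 * 30 = 15360
resolution = 360*60 / 15360
= 1.4062 arcmin/count


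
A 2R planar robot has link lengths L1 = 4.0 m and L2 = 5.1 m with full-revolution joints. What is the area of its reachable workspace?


r_max = L1 + L2 = 9.1 m
r_min = |L1 - L2| = 1.1 m
Area = pi*(r_max^2 - r_min^2)
= pi*(82.81 - 1.21)
= pi * 81.6
= 256.354 m^2


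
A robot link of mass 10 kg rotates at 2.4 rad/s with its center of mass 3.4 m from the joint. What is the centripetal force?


F = m * omega^2 * r
= 10 * 2.4^2 * 3.4
= 10 * 5.76 * 3.4
= 195.84 N


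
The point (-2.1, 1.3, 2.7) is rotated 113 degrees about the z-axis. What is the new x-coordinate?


Rotation about z-axis: x' = x*cos(theta) - y*sin(theta)
= -2.1 * -0.3907 - 1.3 * 0.9205
= -0.3761


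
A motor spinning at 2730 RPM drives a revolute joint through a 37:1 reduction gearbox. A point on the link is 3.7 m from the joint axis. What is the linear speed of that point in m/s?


omega_motor = 2730 * 2*pi/60 = 285.8849 rad/s
omega_joint = omega_motor / 37 = 7.7266 rad/s
v = omega_joint * r = 7.7266 * 3.7
= 28.5885 m/s


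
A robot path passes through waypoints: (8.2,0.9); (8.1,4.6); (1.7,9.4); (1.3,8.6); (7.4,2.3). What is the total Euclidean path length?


Segment lengths:
  seg1 = sqrt((-0.1)^2 + (3.7)^2) = 3.7014
  seg2 = sqrt((-6.4)^2 + (4.8)^2) = 8.0
  seg3 = sqrt((-0.4)^2 + (-0.8)^2) = 0.8944
  seg4 = sqrt((6.1)^2 + (-6.3)^2) = 8.7693
Total = 21.365


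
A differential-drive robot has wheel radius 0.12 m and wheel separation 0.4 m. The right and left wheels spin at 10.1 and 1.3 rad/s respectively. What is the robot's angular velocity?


vR = r*wR = 0.12*10.1 = 1.212 m/s
vL = r*wL = 0.12*1.3 = 0.156 m/s
v = (vR+vL)/2 = 0.684 m/s
omega = (vR-vL)/L = 2.64 rad/s
angular velocity = 2.64 rad/s


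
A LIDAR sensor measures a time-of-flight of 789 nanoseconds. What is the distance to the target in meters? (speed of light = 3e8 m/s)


tof = 789 ns = 7.89e-07 s
dist = c * tof / 2
= 3e8 * 7.89e-07 / 2
= 118.35 m


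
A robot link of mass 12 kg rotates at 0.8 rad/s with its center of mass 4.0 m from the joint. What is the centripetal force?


F = m * omega^2 * r
= 12 * 0.8^2 * 4.0
= 12 * 0.64 * 4.0
= 30.72 N


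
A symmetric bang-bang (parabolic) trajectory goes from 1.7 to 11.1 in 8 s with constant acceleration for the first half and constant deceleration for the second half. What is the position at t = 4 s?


Symmetric rest-to-rest: each phase covers (pf-p0)/2 in time T/2. 0.5*a*(T/2)^2 = (pf-p0)/2 => a = 4*(pf-p0)/T^2
a = 4*(11.1-1.7)/8^2 = 0.5875
t = 4 is in the acceleration phase (t <= T/2).
p = p0 + 0.5*a*t^2 = 1.7 + 0.5*0.5875*4^2
= 6.4


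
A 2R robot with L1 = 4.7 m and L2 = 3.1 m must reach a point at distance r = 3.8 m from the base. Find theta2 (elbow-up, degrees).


cos(theta2) = (r^2 - L1^2 - L2^2) / (2*L1*L2)
cos(theta2) = (14.44 - 22.09 - 9.61) / 29.14
cos(theta2) = -0.592313
theta2 = 126.3213 degrees


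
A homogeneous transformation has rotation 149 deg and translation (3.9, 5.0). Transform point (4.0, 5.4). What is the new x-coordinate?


x' = cos(theta)*px - sin(theta)*py + tx
= -0.8572*4.0 - 0.515*5.4 + 3.9
= -2.3099


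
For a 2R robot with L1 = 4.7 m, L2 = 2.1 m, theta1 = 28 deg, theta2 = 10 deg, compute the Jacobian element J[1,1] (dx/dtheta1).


J[1,1] = -L1*sin(t1) - L2*sin(t1+t2)
= -4.7*sin(28) - 2.1*sin(38)
= -3.4994


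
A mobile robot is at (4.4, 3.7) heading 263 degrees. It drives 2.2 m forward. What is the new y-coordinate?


y_new = y0 + d*sin(theta)
= 3.7 + 2.2*sin(263)
= 3.7 + -2.1836
= 1.5164


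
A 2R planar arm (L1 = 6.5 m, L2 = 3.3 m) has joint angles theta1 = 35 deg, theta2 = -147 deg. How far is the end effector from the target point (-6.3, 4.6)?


End effector via forward kinematics:
x = L1*cos(t1) + L2*cos(t1+t2) = 4.0883
y = L1*sin(t1) + L2*sin(t1+t2) = 0.6685
Distance to target:
d = sqrt((-6.3 - 4.0883)^2 + (4.6 - 0.6685)^2)
= sqrt(107.9165 + 15.4564)
= 11.1073 m


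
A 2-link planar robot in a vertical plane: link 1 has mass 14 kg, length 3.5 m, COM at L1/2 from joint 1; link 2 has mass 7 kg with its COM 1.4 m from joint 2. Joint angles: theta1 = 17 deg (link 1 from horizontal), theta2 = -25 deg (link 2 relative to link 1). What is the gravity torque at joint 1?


Horizontal distance from joint 1 to link-1 COM:
  x_c1 = (L1/2)*cos(t1) = 1.75 * 0.9563 = 1.6735 m
Horizontal distance from joint 1 to link-2 COM:
  x_c2 = L1*cos(t1) + Lc2*cos(t1+t2)
       = 3.5*0.9563 + 1.4*0.9903 = 4.7334 m
tau1 = m1*g*x_c1 + m2*g*x_c2
     = 14*9.81*1.6735 + 7*9.81*4.7334
     = 229.8431 + 325.0455
     = 554.8885 Nm


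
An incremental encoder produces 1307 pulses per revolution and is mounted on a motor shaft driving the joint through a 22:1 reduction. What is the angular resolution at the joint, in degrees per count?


counts per rev = 1307
effective counts at joint = 1307 * 22 = 28754
resolution = 360 / 28754
= 0.0125 deg/count


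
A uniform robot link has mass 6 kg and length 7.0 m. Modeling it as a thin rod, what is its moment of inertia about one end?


I = (1/3) * m * L^2
= (1/3) * 6 * 7.0^2
= 0.333333 * 6 * 49.0
= 98.0 kg*m^2


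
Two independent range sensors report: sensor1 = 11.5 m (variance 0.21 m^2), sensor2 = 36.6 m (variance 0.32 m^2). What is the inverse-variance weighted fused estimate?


w1 = (1/var1) / (1/var1 + 1/var2)
   = 4.7619 / (4.7619 + 3.125) = 0.6038
w2 = 1 - w1 = 0.3962
fused = w1*s1 + w2*s2 = 6.9434 + 14.5019
= 21.4453 m


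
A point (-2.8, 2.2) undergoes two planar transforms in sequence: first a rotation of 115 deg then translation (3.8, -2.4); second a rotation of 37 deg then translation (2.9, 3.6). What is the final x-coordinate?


After transform 1:
x1 = cos(115)*-2.8 - sin(115)*2.2 + 3.8 = 2.9895
y1 = sin(115)*-2.8 + cos(115)*2.2 + -2.4 = -5.8674
After transform 2:
x2 = cos(37)*2.9895 - sin(37)*-5.8674 + 2.9
= 8.8186


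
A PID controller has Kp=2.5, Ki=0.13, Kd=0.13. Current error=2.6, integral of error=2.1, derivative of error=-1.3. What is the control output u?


u = Kp*e + Ki*int(e) + Kd*de/dt
= 2.5*2.6 + 0.13*2.1 + 0.13*(-1.3)
= 6.5 + 0.273 + -0.169
= 6.604


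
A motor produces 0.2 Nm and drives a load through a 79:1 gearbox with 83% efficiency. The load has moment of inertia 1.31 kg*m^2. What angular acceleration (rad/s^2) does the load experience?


tau_out = tau_motor * N * eta
= 0.2 * 79 * 0.83 = 13.114 Nm
alpha = tau_out / I = 13.114 / 1.31
= 10.0107 rad/s^2


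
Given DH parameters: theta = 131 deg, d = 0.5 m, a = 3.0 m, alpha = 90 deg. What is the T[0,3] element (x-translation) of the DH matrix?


T[0,3] = a * cos(theta)
= 3.0 * cos(131 deg)
= 3.0 * -0.6561
= -1.9682


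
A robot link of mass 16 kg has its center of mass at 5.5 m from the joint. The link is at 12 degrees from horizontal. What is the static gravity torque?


tau = m*g*L*cos(angle)
= 16 * 9.81 * 5.5 * cos(12 deg)
= 16 * 9.81 * 5.5 * 0.9781
= 844.4153 Nm


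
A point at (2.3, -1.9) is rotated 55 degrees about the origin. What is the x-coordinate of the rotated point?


x' = x*cos(theta) - y*sin(theta)
cos(55 deg) = 0.5736, sin(55 deg) = 0.8192
x' = 2.3 * 0.5736 - -1.9 * 0.8192
= 1.3192 - -1.5564
= 2.8756


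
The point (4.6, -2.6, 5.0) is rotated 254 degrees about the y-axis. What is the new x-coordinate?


Rotation about y-axis: x' = x*cos(theta) + z*sin(theta)
= 4.6 * -0.2756 + 5.0 * -0.9613
= -6.0742


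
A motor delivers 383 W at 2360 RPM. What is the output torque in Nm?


omega = 2360 * 2*pi/60 = 247.1386 rad/s
tau = P / omega = 383 / 247.1386
= 1.5497 Nm


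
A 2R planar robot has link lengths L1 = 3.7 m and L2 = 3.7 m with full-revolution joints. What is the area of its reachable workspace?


r_max = L1 + L2 = 7.4 m
r_min = |L1 - L2| = 0.0 m
Area = pi*(r_max^2 - r_min^2)
= pi*(54.76 - 0.0)
= pi * 54.76
= 172.0336 m^2


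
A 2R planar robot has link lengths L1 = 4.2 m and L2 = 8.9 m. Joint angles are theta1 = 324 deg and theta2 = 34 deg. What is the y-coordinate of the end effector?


Convert angles to radians: theta1 = 5.6549, theta2 = 0.5934
y = L1*sin(theta1) + L2*sin(theta1+theta2)
y = -2.4687 + -0.3106
y = -2.7793


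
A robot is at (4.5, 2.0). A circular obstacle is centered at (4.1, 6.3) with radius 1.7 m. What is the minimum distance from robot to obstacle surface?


center_dist = sqrt((4.5-4.1)^2 + (2.0-6.3)^2)
= sqrt(0.16 + 18.49)
= 4.3186
min_dist = center_dist - radius = 4.3186 - 1.7 = 2.6186 m


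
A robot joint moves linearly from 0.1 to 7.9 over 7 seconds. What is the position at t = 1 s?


s = t/T = 1/7 = 0.1429
p(t) = p0 + (pf-p0)*s
= 0.1 + (7.9 - 0.1) * 0.1429
= 1.2143


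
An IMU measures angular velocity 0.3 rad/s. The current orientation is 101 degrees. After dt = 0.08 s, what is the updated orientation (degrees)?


delta_theta = w * dt = 0.3 * 0.08 = 0.024 rad
= 1.3751 deg
theta_new = 101 + 1.3751 = 102.3751 deg


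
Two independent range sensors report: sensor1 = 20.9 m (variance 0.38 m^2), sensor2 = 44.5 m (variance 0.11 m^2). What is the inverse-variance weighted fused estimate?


w1 = (1/var1) / (1/var1 + 1/var2)
   = 2.6316 / (2.6316 + 9.0909) = 0.2245
w2 = 1 - w1 = 0.7755
fused = w1*s1 + w2*s2 = 4.6918 + 34.5102
= 39.202 m


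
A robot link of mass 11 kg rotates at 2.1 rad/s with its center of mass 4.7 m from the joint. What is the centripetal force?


F = m * omega^2 * r
= 11 * 2.1^2 * 4.7
= 11 * 4.41 * 4.7
= 227.997 N


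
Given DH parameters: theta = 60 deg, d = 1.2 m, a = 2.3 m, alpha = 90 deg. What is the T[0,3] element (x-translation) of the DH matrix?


T[0,3] = a * cos(theta)
= 2.3 * cos(60 deg)
= 2.3 * 0.5
= 1.15


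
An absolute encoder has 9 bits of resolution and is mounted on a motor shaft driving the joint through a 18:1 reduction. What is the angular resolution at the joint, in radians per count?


counts = 2^9 = 512
effective counts at joint = 512 * 18 = 9216
resolution = 2*pi / 9216
= 6.8177e-04 rad/count


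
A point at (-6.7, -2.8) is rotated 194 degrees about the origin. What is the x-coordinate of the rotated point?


x' = x*cos(theta) - y*sin(theta)
cos(194 deg) = -0.9703, sin(194 deg) = -0.2419
x' = -6.7 * -0.9703 - -2.8 * -0.2419
= 6.501 - 0.6774
= 5.8236


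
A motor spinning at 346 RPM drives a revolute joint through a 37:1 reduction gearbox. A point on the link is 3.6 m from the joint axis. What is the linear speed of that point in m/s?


omega_motor = 346 * 2*pi/60 = 36.233 rad/s
omega_joint = omega_motor / 37 = 0.9793 rad/s
v = omega_joint * r = 0.9793 * 3.6
= 3.5254 m/s


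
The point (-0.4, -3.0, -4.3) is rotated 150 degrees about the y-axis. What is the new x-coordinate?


Rotation about y-axis: x' = x*cos(theta) + z*sin(theta)
= -0.4 * -0.866 + -4.3 * 0.5
= -1.8036


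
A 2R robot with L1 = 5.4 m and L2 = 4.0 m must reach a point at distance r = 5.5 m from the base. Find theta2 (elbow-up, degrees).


cos(theta2) = (r^2 - L1^2 - L2^2) / (2*L1*L2)
cos(theta2) = (30.25 - 29.16 - 16.0) / 43.2
cos(theta2) = -0.345139
theta2 = 110.1903 degrees


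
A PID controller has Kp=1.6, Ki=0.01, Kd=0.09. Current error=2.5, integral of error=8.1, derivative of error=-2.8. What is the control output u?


u = Kp*e + Ki*int(e) + Kd*de/dt
= 1.6*2.5 + 0.01*8.1 + 0.09*(-2.8)
= 4.0 + 0.081 + -0.252
= 3.829


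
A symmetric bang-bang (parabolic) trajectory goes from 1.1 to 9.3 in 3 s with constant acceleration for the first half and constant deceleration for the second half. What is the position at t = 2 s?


Symmetric rest-to-rest: each phase covers (pf-p0)/2 in time T/2. 0.5*a*(T/2)^2 = (pf-p0)/2 => a = 4*(pf-p0)/T^2
a = 4*(9.3-1.1)/3^2 = 3.6444
t = 2 is in the deceleration phase (t > T/2).
p = pf - 0.5*a*(T-t)^2 = 9.3 - 0.5*3.6444*1^2
= 7.4778


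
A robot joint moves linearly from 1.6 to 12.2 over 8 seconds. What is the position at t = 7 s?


s = t/T = 7/8 = 0.875
p(t) = p0 + (pf-p0)*s
= 1.6 + (12.2 - 1.6) * 0.875
= 10.875


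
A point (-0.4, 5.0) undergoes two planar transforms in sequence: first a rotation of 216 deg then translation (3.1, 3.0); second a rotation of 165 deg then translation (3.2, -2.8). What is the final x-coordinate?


After transform 1:
x1 = cos(216)*-0.4 - sin(216)*5.0 + 3.1 = 6.3625
y1 = sin(216)*-0.4 + cos(216)*5.0 + 3.0 = -0.81
After transform 2:
x2 = cos(165)*6.3625 - sin(165)*-0.81 + 3.2
= -2.7361


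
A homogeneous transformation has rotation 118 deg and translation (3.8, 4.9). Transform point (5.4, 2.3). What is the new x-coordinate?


x' = cos(theta)*px - sin(theta)*py + tx
= -0.4695*5.4 - 0.8829*2.3 + 3.8
= -0.7659


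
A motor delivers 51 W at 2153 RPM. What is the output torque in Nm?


omega = 2153 * 2*pi/60 = 225.4616 rad/s
tau = P / omega = 51 / 225.4616
= 0.2262 Nm


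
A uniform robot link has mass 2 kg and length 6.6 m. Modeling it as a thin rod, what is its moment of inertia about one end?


I = (1/3) * m * L^2
= (1/3) * 2 * 6.6^2
= 0.333333 * 2 * 43.56
= 29.04 kg*m^2


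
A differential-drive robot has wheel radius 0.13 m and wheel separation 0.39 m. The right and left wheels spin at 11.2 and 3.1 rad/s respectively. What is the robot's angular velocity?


vR = r*wR = 0.13*11.2 = 1.456 m/s
vL = r*wL = 0.13*3.1 = 0.403 m/s
v = (vR+vL)/2 = 0.9295 m/s
omega = (vR-vL)/L = 2.7 rad/s
angular velocity = 2.7 rad/s


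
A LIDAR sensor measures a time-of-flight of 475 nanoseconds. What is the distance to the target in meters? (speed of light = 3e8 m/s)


tof = 475 ns = 4.75e-07 s
dist = c * tof / 2
= 3e8 * 4.75e-07 / 2
= 71.25 m


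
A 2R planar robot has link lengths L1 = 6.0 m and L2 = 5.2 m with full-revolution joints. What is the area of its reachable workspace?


r_max = L1 + L2 = 11.2 m
r_min = |L1 - L2| = 0.8 m
Area = pi*(r_max^2 - r_min^2)
= pi*(125.44 - 0.64)
= pi * 124.8
= 392.0708 m^2


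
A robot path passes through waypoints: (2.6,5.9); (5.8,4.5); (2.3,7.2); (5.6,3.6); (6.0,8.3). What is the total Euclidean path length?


Segment lengths:
  seg1 = sqrt((3.2)^2 + (-1.4)^2) = 3.4928
  seg2 = sqrt((-3.5)^2 + (2.7)^2) = 4.4204
  seg3 = sqrt((3.3)^2 + (-3.6)^2) = 4.8836
  seg4 = sqrt((0.4)^2 + (4.7)^2) = 4.717
Total = 17.5139


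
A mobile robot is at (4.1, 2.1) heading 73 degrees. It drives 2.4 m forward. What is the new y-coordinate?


y_new = y0 + d*sin(theta)
= 2.1 + 2.4*sin(73)
= 2.1 + 2.2951
= 4.3951


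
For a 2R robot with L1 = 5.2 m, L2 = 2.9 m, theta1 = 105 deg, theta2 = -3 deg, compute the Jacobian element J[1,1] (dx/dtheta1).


J[1,1] = -L1*sin(t1) - L2*sin(t1+t2)
= -5.2*sin(105) - 2.9*sin(102)
= -7.8594


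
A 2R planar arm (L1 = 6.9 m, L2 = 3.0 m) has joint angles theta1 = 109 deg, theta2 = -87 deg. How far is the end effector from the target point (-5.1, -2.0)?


End effector via forward kinematics:
x = L1*cos(t1) + L2*cos(t1+t2) = 0.5351
y = L1*sin(t1) + L2*sin(t1+t2) = 7.6479
Distance to target:
d = sqrt((-5.1 - 0.5351)^2 + (-2.0 - 7.6479)^2)
= sqrt(31.7547 + 93.0819)
= 11.173 m
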